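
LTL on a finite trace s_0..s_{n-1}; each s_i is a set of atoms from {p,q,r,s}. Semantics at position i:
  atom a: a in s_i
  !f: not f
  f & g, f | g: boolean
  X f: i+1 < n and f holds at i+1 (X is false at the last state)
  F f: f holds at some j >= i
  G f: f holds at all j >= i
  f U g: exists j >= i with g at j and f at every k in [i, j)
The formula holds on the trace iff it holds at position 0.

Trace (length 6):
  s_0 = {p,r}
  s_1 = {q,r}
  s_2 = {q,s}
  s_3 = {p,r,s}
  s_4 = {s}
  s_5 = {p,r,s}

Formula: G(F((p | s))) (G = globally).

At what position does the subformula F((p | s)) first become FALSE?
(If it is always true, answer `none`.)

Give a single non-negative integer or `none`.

s_0={p,r}: F((p | s))=True (p | s)=True p=True s=False
s_1={q,r}: F((p | s))=True (p | s)=False p=False s=False
s_2={q,s}: F((p | s))=True (p | s)=True p=False s=True
s_3={p,r,s}: F((p | s))=True (p | s)=True p=True s=True
s_4={s}: F((p | s))=True (p | s)=True p=False s=True
s_5={p,r,s}: F((p | s))=True (p | s)=True p=True s=True
G(F((p | s))) holds globally = True
No violation — formula holds at every position.

Answer: none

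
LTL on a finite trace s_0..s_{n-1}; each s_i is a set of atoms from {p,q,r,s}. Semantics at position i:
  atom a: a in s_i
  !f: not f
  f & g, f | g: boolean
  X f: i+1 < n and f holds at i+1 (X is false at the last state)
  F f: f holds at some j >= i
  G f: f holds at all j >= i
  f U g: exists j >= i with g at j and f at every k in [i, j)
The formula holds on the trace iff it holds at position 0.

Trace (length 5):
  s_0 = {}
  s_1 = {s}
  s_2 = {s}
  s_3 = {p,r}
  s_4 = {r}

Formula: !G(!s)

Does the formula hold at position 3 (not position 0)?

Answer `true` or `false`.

s_0={}: !G(!s)=True G(!s)=False !s=True s=False
s_1={s}: !G(!s)=True G(!s)=False !s=False s=True
s_2={s}: !G(!s)=True G(!s)=False !s=False s=True
s_3={p,r}: !G(!s)=False G(!s)=True !s=True s=False
s_4={r}: !G(!s)=False G(!s)=True !s=True s=False
Evaluating at position 3: result = False

Answer: false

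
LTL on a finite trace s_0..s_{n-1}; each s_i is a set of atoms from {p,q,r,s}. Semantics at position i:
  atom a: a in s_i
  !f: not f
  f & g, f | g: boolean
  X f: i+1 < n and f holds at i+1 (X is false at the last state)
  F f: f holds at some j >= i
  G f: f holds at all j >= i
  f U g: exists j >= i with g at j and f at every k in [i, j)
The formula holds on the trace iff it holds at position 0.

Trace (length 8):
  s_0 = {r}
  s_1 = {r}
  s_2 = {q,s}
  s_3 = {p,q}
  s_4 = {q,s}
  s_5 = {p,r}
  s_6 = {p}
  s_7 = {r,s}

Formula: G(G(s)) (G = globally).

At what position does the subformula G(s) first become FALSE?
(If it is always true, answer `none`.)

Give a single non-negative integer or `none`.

s_0={r}: G(s)=False s=False
s_1={r}: G(s)=False s=False
s_2={q,s}: G(s)=False s=True
s_3={p,q}: G(s)=False s=False
s_4={q,s}: G(s)=False s=True
s_5={p,r}: G(s)=False s=False
s_6={p}: G(s)=False s=False
s_7={r,s}: G(s)=True s=True
G(G(s)) holds globally = False
First violation at position 0.

Answer: 0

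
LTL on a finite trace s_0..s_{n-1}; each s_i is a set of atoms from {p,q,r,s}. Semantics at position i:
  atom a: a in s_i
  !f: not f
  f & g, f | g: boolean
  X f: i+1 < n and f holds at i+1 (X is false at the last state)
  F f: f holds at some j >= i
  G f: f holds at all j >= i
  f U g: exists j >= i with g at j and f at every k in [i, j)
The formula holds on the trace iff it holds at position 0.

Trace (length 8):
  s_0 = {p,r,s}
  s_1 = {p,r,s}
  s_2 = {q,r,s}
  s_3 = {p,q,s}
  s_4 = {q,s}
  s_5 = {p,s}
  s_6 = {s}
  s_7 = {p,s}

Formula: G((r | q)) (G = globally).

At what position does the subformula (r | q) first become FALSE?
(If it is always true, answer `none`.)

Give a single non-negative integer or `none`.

Answer: 5

Derivation:
s_0={p,r,s}: (r | q)=True r=True q=False
s_1={p,r,s}: (r | q)=True r=True q=False
s_2={q,r,s}: (r | q)=True r=True q=True
s_3={p,q,s}: (r | q)=True r=False q=True
s_4={q,s}: (r | q)=True r=False q=True
s_5={p,s}: (r | q)=False r=False q=False
s_6={s}: (r | q)=False r=False q=False
s_7={p,s}: (r | q)=False r=False q=False
G((r | q)) holds globally = False
First violation at position 5.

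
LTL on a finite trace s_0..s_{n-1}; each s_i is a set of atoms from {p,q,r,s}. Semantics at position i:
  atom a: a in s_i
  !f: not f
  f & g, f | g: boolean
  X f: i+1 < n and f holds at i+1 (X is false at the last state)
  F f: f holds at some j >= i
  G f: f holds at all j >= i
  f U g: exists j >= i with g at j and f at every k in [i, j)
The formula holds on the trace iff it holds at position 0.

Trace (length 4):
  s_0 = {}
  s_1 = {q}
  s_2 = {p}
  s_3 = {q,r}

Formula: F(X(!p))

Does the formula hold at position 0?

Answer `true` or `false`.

s_0={}: F(X(!p))=True X(!p)=True !p=True p=False
s_1={q}: F(X(!p))=True X(!p)=False !p=True p=False
s_2={p}: F(X(!p))=True X(!p)=True !p=False p=True
s_3={q,r}: F(X(!p))=False X(!p)=False !p=True p=False

Answer: true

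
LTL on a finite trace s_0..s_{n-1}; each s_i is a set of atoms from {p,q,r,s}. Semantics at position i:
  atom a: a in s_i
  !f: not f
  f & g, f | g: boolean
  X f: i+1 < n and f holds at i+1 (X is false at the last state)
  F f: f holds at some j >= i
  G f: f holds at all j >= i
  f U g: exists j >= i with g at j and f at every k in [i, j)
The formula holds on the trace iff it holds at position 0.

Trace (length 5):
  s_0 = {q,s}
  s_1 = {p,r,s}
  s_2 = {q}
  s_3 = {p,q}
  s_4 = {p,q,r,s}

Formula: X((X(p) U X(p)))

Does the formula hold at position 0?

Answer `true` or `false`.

s_0={q,s}: X((X(p) U X(p)))=False (X(p) U X(p))=True X(p)=True p=False
s_1={p,r,s}: X((X(p) U X(p)))=True (X(p) U X(p))=False X(p)=False p=True
s_2={q}: X((X(p) U X(p)))=True (X(p) U X(p))=True X(p)=True p=False
s_3={p,q}: X((X(p) U X(p)))=False (X(p) U X(p))=True X(p)=True p=True
s_4={p,q,r,s}: X((X(p) U X(p)))=False (X(p) U X(p))=False X(p)=False p=True

Answer: false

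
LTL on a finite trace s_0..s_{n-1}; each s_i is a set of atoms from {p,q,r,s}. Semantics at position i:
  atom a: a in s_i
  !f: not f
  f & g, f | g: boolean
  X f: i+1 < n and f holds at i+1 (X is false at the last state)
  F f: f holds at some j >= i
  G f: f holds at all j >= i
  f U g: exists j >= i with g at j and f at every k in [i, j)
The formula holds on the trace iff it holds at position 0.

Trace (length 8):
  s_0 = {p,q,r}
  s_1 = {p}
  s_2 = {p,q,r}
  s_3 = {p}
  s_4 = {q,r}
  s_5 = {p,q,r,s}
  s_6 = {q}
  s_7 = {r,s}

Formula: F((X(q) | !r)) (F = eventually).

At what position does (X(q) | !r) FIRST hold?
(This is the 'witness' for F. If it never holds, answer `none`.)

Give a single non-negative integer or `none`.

Answer: 1

Derivation:
s_0={p,q,r}: (X(q) | !r)=False X(q)=False q=True !r=False r=True
s_1={p}: (X(q) | !r)=True X(q)=True q=False !r=True r=False
s_2={p,q,r}: (X(q) | !r)=False X(q)=False q=True !r=False r=True
s_3={p}: (X(q) | !r)=True X(q)=True q=False !r=True r=False
s_4={q,r}: (X(q) | !r)=True X(q)=True q=True !r=False r=True
s_5={p,q,r,s}: (X(q) | !r)=True X(q)=True q=True !r=False r=True
s_6={q}: (X(q) | !r)=True X(q)=False q=True !r=True r=False
s_7={r,s}: (X(q) | !r)=False X(q)=False q=False !r=False r=True
F((X(q) | !r)) holds; first witness at position 1.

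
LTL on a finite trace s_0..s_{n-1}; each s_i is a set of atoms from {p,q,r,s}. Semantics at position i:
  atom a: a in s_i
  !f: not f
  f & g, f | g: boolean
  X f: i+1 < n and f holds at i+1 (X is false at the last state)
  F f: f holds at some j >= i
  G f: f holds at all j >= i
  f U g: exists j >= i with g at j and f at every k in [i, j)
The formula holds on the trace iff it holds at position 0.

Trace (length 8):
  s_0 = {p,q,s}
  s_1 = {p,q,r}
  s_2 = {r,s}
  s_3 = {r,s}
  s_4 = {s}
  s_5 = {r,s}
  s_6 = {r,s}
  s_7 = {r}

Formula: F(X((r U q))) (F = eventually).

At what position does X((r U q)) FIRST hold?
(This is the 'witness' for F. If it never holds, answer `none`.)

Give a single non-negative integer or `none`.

s_0={p,q,s}: X((r U q))=True (r U q)=True r=False q=True
s_1={p,q,r}: X((r U q))=False (r U q)=True r=True q=True
s_2={r,s}: X((r U q))=False (r U q)=False r=True q=False
s_3={r,s}: X((r U q))=False (r U q)=False r=True q=False
s_4={s}: X((r U q))=False (r U q)=False r=False q=False
s_5={r,s}: X((r U q))=False (r U q)=False r=True q=False
s_6={r,s}: X((r U q))=False (r U q)=False r=True q=False
s_7={r}: X((r U q))=False (r U q)=False r=True q=False
F(X((r U q))) holds; first witness at position 0.

Answer: 0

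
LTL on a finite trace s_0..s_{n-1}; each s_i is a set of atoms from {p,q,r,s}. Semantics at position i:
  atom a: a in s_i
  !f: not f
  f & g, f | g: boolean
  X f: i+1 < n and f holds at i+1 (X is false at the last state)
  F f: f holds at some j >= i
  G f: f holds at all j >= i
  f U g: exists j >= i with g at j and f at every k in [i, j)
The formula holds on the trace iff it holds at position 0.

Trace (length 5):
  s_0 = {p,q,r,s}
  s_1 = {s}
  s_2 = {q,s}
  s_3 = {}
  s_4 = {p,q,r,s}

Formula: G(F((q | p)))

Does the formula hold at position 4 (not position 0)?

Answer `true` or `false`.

s_0={p,q,r,s}: G(F((q | p)))=True F((q | p))=True (q | p)=True q=True p=True
s_1={s}: G(F((q | p)))=True F((q | p))=True (q | p)=False q=False p=False
s_2={q,s}: G(F((q | p)))=True F((q | p))=True (q | p)=True q=True p=False
s_3={}: G(F((q | p)))=True F((q | p))=True (q | p)=False q=False p=False
s_4={p,q,r,s}: G(F((q | p)))=True F((q | p))=True (q | p)=True q=True p=True
Evaluating at position 4: result = True

Answer: true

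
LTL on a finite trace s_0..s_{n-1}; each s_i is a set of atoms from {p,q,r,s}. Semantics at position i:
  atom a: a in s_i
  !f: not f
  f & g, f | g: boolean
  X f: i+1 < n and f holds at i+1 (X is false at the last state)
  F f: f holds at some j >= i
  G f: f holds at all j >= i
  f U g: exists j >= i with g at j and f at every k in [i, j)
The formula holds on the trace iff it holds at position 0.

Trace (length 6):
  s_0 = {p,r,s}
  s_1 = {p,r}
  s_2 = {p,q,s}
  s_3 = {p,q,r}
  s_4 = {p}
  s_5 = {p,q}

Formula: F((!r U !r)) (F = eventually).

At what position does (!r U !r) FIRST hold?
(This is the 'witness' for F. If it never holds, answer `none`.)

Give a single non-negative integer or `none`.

Answer: 2

Derivation:
s_0={p,r,s}: (!r U !r)=False !r=False r=True
s_1={p,r}: (!r U !r)=False !r=False r=True
s_2={p,q,s}: (!r U !r)=True !r=True r=False
s_3={p,q,r}: (!r U !r)=False !r=False r=True
s_4={p}: (!r U !r)=True !r=True r=False
s_5={p,q}: (!r U !r)=True !r=True r=False
F((!r U !r)) holds; first witness at position 2.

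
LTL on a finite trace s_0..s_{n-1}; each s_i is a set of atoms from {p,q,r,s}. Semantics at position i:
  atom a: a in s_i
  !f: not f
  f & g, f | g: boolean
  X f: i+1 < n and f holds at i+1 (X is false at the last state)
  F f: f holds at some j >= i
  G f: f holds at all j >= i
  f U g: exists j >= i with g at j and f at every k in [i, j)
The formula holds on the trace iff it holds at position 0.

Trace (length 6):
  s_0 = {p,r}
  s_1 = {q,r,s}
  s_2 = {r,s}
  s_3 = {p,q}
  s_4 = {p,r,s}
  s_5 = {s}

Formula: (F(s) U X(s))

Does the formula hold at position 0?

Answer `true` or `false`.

Answer: true

Derivation:
s_0={p,r}: (F(s) U X(s))=True F(s)=True s=False X(s)=True
s_1={q,r,s}: (F(s) U X(s))=True F(s)=True s=True X(s)=True
s_2={r,s}: (F(s) U X(s))=True F(s)=True s=True X(s)=False
s_3={p,q}: (F(s) U X(s))=True F(s)=True s=False X(s)=True
s_4={p,r,s}: (F(s) U X(s))=True F(s)=True s=True X(s)=True
s_5={s}: (F(s) U X(s))=False F(s)=True s=True X(s)=False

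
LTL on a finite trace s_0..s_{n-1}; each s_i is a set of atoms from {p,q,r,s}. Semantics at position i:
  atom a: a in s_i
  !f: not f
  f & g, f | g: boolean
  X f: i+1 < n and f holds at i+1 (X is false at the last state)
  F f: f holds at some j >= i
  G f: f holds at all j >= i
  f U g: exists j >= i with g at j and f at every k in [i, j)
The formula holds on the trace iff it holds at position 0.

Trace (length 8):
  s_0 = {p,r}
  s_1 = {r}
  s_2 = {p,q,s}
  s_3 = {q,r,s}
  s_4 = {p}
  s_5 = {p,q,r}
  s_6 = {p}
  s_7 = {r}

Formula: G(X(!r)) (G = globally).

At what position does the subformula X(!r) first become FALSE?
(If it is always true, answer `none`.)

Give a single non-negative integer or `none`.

s_0={p,r}: X(!r)=False !r=False r=True
s_1={r}: X(!r)=True !r=False r=True
s_2={p,q,s}: X(!r)=False !r=True r=False
s_3={q,r,s}: X(!r)=True !r=False r=True
s_4={p}: X(!r)=False !r=True r=False
s_5={p,q,r}: X(!r)=True !r=False r=True
s_6={p}: X(!r)=False !r=True r=False
s_7={r}: X(!r)=False !r=False r=True
G(X(!r)) holds globally = False
First violation at position 0.

Answer: 0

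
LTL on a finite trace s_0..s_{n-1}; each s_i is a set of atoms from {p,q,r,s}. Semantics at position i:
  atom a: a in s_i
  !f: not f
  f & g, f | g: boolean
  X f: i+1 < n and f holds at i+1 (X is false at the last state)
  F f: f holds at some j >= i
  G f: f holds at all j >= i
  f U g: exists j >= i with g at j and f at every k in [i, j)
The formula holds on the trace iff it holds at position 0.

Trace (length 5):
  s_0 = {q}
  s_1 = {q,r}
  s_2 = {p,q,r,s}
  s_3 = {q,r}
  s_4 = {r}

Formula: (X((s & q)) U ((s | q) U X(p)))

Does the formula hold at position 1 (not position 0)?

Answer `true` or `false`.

Answer: true

Derivation:
s_0={q}: (X((s & q)) U ((s | q) U X(p)))=True X((s & q))=False (s & q)=False s=False q=True ((s | q) U X(p))=True (s | q)=True X(p)=False p=False
s_1={q,r}: (X((s & q)) U ((s | q) U X(p)))=True X((s & q))=True (s & q)=False s=False q=True ((s | q) U X(p))=True (s | q)=True X(p)=True p=False
s_2={p,q,r,s}: (X((s & q)) U ((s | q) U X(p)))=False X((s & q))=False (s & q)=True s=True q=True ((s | q) U X(p))=False (s | q)=True X(p)=False p=True
s_3={q,r}: (X((s & q)) U ((s | q) U X(p)))=False X((s & q))=False (s & q)=False s=False q=True ((s | q) U X(p))=False (s | q)=True X(p)=False p=False
s_4={r}: (X((s & q)) U ((s | q) U X(p)))=False X((s & q))=False (s & q)=False s=False q=False ((s | q) U X(p))=False (s | q)=False X(p)=False p=False
Evaluating at position 1: result = True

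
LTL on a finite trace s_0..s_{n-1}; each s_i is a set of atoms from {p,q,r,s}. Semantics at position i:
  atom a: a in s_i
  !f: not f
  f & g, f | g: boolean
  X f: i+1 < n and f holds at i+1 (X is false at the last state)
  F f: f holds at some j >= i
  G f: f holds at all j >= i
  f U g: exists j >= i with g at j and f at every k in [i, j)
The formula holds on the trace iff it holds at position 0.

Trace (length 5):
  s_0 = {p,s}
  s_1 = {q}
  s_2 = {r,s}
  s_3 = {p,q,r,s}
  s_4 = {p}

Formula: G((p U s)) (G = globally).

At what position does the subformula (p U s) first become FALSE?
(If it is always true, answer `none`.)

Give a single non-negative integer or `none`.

Answer: 1

Derivation:
s_0={p,s}: (p U s)=True p=True s=True
s_1={q}: (p U s)=False p=False s=False
s_2={r,s}: (p U s)=True p=False s=True
s_3={p,q,r,s}: (p U s)=True p=True s=True
s_4={p}: (p U s)=False p=True s=False
G((p U s)) holds globally = False
First violation at position 1.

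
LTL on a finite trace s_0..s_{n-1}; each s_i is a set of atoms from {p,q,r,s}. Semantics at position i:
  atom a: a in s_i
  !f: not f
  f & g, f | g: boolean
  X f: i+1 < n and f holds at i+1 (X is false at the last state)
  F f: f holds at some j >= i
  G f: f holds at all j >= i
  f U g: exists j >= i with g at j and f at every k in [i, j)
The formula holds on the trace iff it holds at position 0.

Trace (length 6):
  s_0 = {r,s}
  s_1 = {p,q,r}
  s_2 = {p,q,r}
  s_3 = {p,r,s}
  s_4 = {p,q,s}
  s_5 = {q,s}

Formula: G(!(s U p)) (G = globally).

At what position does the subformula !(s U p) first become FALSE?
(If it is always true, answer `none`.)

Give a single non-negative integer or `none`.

Answer: 0

Derivation:
s_0={r,s}: !(s U p)=False (s U p)=True s=True p=False
s_1={p,q,r}: !(s U p)=False (s U p)=True s=False p=True
s_2={p,q,r}: !(s U p)=False (s U p)=True s=False p=True
s_3={p,r,s}: !(s U p)=False (s U p)=True s=True p=True
s_4={p,q,s}: !(s U p)=False (s U p)=True s=True p=True
s_5={q,s}: !(s U p)=True (s U p)=False s=True p=False
G(!(s U p)) holds globally = False
First violation at position 0.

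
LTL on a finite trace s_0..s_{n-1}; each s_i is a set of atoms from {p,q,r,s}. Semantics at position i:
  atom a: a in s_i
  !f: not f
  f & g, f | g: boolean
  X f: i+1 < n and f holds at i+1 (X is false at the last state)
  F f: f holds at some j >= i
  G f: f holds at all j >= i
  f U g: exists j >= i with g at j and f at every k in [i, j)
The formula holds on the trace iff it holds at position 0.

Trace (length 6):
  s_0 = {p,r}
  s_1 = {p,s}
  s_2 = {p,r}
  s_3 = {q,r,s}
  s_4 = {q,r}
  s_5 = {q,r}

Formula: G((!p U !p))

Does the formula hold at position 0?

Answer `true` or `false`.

s_0={p,r}: G((!p U !p))=False (!p U !p)=False !p=False p=True
s_1={p,s}: G((!p U !p))=False (!p U !p)=False !p=False p=True
s_2={p,r}: G((!p U !p))=False (!p U !p)=False !p=False p=True
s_3={q,r,s}: G((!p U !p))=True (!p U !p)=True !p=True p=False
s_4={q,r}: G((!p U !p))=True (!p U !p)=True !p=True p=False
s_5={q,r}: G((!p U !p))=True (!p U !p)=True !p=True p=False

Answer: false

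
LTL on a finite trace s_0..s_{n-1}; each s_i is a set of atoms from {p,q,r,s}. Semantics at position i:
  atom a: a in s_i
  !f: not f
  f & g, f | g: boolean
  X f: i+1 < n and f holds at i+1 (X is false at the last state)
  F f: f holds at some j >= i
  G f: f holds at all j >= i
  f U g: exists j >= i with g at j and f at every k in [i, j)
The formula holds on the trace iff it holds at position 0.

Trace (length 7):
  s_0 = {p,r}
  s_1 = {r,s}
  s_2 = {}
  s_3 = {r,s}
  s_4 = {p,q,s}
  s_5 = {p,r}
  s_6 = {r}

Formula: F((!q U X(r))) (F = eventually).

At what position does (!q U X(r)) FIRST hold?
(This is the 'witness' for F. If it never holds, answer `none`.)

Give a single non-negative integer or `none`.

s_0={p,r}: (!q U X(r))=True !q=True q=False X(r)=True r=True
s_1={r,s}: (!q U X(r))=True !q=True q=False X(r)=False r=True
s_2={}: (!q U X(r))=True !q=True q=False X(r)=True r=False
s_3={r,s}: (!q U X(r))=True !q=True q=False X(r)=False r=True
s_4={p,q,s}: (!q U X(r))=True !q=False q=True X(r)=True r=False
s_5={p,r}: (!q U X(r))=True !q=True q=False X(r)=True r=True
s_6={r}: (!q U X(r))=False !q=True q=False X(r)=False r=True
F((!q U X(r))) holds; first witness at position 0.

Answer: 0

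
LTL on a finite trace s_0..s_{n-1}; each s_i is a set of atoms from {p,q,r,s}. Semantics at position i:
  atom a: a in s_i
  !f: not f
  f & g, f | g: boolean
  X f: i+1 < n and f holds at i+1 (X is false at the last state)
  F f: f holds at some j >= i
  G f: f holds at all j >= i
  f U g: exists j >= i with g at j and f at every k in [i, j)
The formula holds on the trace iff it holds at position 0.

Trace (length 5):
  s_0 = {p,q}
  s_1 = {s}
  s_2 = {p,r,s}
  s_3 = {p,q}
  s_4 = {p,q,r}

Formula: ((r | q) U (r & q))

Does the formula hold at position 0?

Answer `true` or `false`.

s_0={p,q}: ((r | q) U (r & q))=False (r | q)=True r=False q=True (r & q)=False
s_1={s}: ((r | q) U (r & q))=False (r | q)=False r=False q=False (r & q)=False
s_2={p,r,s}: ((r | q) U (r & q))=True (r | q)=True r=True q=False (r & q)=False
s_3={p,q}: ((r | q) U (r & q))=True (r | q)=True r=False q=True (r & q)=False
s_4={p,q,r}: ((r | q) U (r & q))=True (r | q)=True r=True q=True (r & q)=True

Answer: false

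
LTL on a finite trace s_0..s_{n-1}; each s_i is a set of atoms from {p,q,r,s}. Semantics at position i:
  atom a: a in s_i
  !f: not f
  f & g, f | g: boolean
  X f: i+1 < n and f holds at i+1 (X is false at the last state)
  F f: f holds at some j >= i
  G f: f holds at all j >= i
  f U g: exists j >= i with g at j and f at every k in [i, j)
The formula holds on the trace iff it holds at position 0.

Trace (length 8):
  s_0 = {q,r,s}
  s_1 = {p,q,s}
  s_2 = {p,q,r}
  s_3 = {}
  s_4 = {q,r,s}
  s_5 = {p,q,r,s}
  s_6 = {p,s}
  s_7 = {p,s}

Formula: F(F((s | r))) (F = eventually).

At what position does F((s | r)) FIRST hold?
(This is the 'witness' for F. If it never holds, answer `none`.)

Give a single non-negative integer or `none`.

Answer: 0

Derivation:
s_0={q,r,s}: F((s | r))=True (s | r)=True s=True r=True
s_1={p,q,s}: F((s | r))=True (s | r)=True s=True r=False
s_2={p,q,r}: F((s | r))=True (s | r)=True s=False r=True
s_3={}: F((s | r))=True (s | r)=False s=False r=False
s_4={q,r,s}: F((s | r))=True (s | r)=True s=True r=True
s_5={p,q,r,s}: F((s | r))=True (s | r)=True s=True r=True
s_6={p,s}: F((s | r))=True (s | r)=True s=True r=False
s_7={p,s}: F((s | r))=True (s | r)=True s=True r=False
F(F((s | r))) holds; first witness at position 0.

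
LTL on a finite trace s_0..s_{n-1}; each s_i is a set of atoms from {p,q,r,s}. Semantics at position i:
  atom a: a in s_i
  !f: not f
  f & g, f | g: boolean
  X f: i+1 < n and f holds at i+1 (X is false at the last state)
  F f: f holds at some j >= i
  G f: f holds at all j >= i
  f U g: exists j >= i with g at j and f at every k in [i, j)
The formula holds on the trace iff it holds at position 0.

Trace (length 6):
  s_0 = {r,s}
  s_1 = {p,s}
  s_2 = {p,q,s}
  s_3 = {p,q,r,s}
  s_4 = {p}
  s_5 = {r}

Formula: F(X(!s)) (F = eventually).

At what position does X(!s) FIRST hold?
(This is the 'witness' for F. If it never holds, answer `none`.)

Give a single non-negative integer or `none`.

Answer: 3

Derivation:
s_0={r,s}: X(!s)=False !s=False s=True
s_1={p,s}: X(!s)=False !s=False s=True
s_2={p,q,s}: X(!s)=False !s=False s=True
s_3={p,q,r,s}: X(!s)=True !s=False s=True
s_4={p}: X(!s)=True !s=True s=False
s_5={r}: X(!s)=False !s=True s=False
F(X(!s)) holds; first witness at position 3.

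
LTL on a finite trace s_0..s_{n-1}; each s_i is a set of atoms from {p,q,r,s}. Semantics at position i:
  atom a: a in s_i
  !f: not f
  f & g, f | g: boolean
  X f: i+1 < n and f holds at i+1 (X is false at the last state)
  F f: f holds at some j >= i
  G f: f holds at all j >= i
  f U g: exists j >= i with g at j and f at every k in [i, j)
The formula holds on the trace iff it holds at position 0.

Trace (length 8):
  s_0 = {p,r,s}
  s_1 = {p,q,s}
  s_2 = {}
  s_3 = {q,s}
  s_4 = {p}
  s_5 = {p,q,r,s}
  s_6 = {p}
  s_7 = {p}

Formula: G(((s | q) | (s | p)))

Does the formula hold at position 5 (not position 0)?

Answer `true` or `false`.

s_0={p,r,s}: G(((s | q) | (s | p)))=False ((s | q) | (s | p))=True (s | q)=True s=True q=False (s | p)=True p=True
s_1={p,q,s}: G(((s | q) | (s | p)))=False ((s | q) | (s | p))=True (s | q)=True s=True q=True (s | p)=True p=True
s_2={}: G(((s | q) | (s | p)))=False ((s | q) | (s | p))=False (s | q)=False s=False q=False (s | p)=False p=False
s_3={q,s}: G(((s | q) | (s | p)))=True ((s | q) | (s | p))=True (s | q)=True s=True q=True (s | p)=True p=False
s_4={p}: G(((s | q) | (s | p)))=True ((s | q) | (s | p))=True (s | q)=False s=False q=False (s | p)=True p=True
s_5={p,q,r,s}: G(((s | q) | (s | p)))=True ((s | q) | (s | p))=True (s | q)=True s=True q=True (s | p)=True p=True
s_6={p}: G(((s | q) | (s | p)))=True ((s | q) | (s | p))=True (s | q)=False s=False q=False (s | p)=True p=True
s_7={p}: G(((s | q) | (s | p)))=True ((s | q) | (s | p))=True (s | q)=False s=False q=False (s | p)=True p=True
Evaluating at position 5: result = True

Answer: true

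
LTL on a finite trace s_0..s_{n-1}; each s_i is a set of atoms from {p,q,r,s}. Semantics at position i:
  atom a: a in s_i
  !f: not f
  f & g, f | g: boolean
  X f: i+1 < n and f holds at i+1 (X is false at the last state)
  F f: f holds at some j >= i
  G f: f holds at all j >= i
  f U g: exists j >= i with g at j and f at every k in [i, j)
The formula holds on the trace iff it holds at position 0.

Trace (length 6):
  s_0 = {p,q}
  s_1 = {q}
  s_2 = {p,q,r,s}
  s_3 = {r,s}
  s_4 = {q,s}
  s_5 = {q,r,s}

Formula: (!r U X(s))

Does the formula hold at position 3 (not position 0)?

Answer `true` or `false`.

Answer: true

Derivation:
s_0={p,q}: (!r U X(s))=True !r=True r=False X(s)=False s=False
s_1={q}: (!r U X(s))=True !r=True r=False X(s)=True s=False
s_2={p,q,r,s}: (!r U X(s))=True !r=False r=True X(s)=True s=True
s_3={r,s}: (!r U X(s))=True !r=False r=True X(s)=True s=True
s_4={q,s}: (!r U X(s))=True !r=True r=False X(s)=True s=True
s_5={q,r,s}: (!r U X(s))=False !r=False r=True X(s)=False s=True
Evaluating at position 3: result = True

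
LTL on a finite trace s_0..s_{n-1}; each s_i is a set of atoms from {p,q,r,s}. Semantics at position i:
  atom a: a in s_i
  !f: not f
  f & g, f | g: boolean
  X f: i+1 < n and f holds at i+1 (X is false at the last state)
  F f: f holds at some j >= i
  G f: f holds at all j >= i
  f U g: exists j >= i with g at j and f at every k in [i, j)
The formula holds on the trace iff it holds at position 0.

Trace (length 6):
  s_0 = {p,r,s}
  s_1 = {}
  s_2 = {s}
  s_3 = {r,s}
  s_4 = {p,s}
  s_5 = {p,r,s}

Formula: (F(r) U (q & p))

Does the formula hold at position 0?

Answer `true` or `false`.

s_0={p,r,s}: (F(r) U (q & p))=False F(r)=True r=True (q & p)=False q=False p=True
s_1={}: (F(r) U (q & p))=False F(r)=True r=False (q & p)=False q=False p=False
s_2={s}: (F(r) U (q & p))=False F(r)=True r=False (q & p)=False q=False p=False
s_3={r,s}: (F(r) U (q & p))=False F(r)=True r=True (q & p)=False q=False p=False
s_4={p,s}: (F(r) U (q & p))=False F(r)=True r=False (q & p)=False q=False p=True
s_5={p,r,s}: (F(r) U (q & p))=False F(r)=True r=True (q & p)=False q=False p=True

Answer: false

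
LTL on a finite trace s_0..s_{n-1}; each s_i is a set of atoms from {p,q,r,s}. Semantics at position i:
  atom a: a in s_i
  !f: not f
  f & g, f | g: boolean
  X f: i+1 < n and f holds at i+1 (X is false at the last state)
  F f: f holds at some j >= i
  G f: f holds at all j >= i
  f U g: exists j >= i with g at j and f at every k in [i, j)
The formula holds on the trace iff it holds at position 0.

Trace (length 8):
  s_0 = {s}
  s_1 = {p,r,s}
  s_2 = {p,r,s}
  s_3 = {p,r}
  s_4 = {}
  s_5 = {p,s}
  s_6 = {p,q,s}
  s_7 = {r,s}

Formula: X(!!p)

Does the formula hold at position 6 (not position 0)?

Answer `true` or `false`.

s_0={s}: X(!!p)=True !!p=False !p=True p=False
s_1={p,r,s}: X(!!p)=True !!p=True !p=False p=True
s_2={p,r,s}: X(!!p)=True !!p=True !p=False p=True
s_3={p,r}: X(!!p)=False !!p=True !p=False p=True
s_4={}: X(!!p)=True !!p=False !p=True p=False
s_5={p,s}: X(!!p)=True !!p=True !p=False p=True
s_6={p,q,s}: X(!!p)=False !!p=True !p=False p=True
s_7={r,s}: X(!!p)=False !!p=False !p=True p=False
Evaluating at position 6: result = False

Answer: false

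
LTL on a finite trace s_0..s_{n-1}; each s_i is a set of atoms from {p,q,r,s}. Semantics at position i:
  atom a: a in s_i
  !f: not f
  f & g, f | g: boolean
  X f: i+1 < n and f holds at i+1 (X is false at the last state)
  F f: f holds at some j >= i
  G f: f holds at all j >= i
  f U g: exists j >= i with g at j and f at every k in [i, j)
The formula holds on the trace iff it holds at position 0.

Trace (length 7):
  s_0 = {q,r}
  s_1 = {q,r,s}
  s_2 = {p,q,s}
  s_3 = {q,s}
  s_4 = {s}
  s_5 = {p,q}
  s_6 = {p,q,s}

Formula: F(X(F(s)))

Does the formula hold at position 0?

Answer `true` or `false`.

s_0={q,r}: F(X(F(s)))=True X(F(s))=True F(s)=True s=False
s_1={q,r,s}: F(X(F(s)))=True X(F(s))=True F(s)=True s=True
s_2={p,q,s}: F(X(F(s)))=True X(F(s))=True F(s)=True s=True
s_3={q,s}: F(X(F(s)))=True X(F(s))=True F(s)=True s=True
s_4={s}: F(X(F(s)))=True X(F(s))=True F(s)=True s=True
s_5={p,q}: F(X(F(s)))=True X(F(s))=True F(s)=True s=False
s_6={p,q,s}: F(X(F(s)))=False X(F(s))=False F(s)=True s=True

Answer: true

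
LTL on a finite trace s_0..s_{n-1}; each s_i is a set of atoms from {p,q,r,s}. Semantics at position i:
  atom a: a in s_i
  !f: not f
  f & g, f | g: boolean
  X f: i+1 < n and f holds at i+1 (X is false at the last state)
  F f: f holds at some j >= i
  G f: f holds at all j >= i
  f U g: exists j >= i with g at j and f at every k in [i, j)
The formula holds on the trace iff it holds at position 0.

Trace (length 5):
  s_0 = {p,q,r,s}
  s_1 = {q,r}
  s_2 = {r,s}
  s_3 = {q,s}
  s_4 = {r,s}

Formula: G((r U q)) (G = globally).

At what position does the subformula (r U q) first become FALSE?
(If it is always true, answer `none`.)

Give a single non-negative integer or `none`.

s_0={p,q,r,s}: (r U q)=True r=True q=True
s_1={q,r}: (r U q)=True r=True q=True
s_2={r,s}: (r U q)=True r=True q=False
s_3={q,s}: (r U q)=True r=False q=True
s_4={r,s}: (r U q)=False r=True q=False
G((r U q)) holds globally = False
First violation at position 4.

Answer: 4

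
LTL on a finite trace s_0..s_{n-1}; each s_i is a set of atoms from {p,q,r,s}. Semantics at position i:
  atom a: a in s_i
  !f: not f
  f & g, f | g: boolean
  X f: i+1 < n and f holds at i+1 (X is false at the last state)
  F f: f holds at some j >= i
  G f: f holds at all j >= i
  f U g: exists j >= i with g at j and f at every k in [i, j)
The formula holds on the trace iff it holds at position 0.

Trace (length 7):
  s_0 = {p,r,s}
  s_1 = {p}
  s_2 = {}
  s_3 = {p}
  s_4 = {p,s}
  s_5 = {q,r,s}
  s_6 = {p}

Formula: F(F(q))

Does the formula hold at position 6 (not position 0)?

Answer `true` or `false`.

Answer: false

Derivation:
s_0={p,r,s}: F(F(q))=True F(q)=True q=False
s_1={p}: F(F(q))=True F(q)=True q=False
s_2={}: F(F(q))=True F(q)=True q=False
s_3={p}: F(F(q))=True F(q)=True q=False
s_4={p,s}: F(F(q))=True F(q)=True q=False
s_5={q,r,s}: F(F(q))=True F(q)=True q=True
s_6={p}: F(F(q))=False F(q)=False q=False
Evaluating at position 6: result = False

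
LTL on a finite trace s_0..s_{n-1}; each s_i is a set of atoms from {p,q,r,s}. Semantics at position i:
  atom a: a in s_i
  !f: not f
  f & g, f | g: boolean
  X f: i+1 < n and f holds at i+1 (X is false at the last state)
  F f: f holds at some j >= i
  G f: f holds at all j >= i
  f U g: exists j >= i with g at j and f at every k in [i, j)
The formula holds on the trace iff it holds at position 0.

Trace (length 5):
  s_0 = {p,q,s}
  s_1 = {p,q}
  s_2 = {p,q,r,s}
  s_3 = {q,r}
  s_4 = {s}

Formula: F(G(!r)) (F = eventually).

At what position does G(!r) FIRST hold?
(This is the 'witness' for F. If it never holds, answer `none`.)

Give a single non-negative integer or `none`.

s_0={p,q,s}: G(!r)=False !r=True r=False
s_1={p,q}: G(!r)=False !r=True r=False
s_2={p,q,r,s}: G(!r)=False !r=False r=True
s_3={q,r}: G(!r)=False !r=False r=True
s_4={s}: G(!r)=True !r=True r=False
F(G(!r)) holds; first witness at position 4.

Answer: 4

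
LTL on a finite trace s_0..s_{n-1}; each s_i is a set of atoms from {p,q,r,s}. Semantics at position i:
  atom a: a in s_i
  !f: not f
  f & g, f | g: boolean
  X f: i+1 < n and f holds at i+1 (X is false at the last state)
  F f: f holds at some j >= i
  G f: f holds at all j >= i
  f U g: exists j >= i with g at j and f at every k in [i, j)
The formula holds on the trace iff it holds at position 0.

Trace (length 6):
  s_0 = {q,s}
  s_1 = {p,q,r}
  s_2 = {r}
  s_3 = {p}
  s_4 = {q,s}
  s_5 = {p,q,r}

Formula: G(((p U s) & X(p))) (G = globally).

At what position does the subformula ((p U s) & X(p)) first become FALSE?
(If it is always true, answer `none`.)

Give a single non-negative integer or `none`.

s_0={q,s}: ((p U s) & X(p))=True (p U s)=True p=False s=True X(p)=True
s_1={p,q,r}: ((p U s) & X(p))=False (p U s)=False p=True s=False X(p)=False
s_2={r}: ((p U s) & X(p))=False (p U s)=False p=False s=False X(p)=True
s_3={p}: ((p U s) & X(p))=False (p U s)=True p=True s=False X(p)=False
s_4={q,s}: ((p U s) & X(p))=True (p U s)=True p=False s=True X(p)=True
s_5={p,q,r}: ((p U s) & X(p))=False (p U s)=False p=True s=False X(p)=False
G(((p U s) & X(p))) holds globally = False
First violation at position 1.

Answer: 1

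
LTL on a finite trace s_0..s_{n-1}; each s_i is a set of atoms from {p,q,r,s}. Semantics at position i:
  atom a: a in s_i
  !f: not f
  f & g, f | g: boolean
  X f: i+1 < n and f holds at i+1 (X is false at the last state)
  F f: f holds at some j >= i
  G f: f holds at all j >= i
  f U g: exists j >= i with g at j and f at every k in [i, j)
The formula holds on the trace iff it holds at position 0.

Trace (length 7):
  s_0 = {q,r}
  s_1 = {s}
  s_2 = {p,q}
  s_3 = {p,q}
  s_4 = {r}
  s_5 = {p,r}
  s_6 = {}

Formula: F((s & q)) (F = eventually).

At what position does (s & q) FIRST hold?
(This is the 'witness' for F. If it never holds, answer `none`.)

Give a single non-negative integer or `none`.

Answer: none

Derivation:
s_0={q,r}: (s & q)=False s=False q=True
s_1={s}: (s & q)=False s=True q=False
s_2={p,q}: (s & q)=False s=False q=True
s_3={p,q}: (s & q)=False s=False q=True
s_4={r}: (s & q)=False s=False q=False
s_5={p,r}: (s & q)=False s=False q=False
s_6={}: (s & q)=False s=False q=False
F((s & q)) does not hold (no witness exists).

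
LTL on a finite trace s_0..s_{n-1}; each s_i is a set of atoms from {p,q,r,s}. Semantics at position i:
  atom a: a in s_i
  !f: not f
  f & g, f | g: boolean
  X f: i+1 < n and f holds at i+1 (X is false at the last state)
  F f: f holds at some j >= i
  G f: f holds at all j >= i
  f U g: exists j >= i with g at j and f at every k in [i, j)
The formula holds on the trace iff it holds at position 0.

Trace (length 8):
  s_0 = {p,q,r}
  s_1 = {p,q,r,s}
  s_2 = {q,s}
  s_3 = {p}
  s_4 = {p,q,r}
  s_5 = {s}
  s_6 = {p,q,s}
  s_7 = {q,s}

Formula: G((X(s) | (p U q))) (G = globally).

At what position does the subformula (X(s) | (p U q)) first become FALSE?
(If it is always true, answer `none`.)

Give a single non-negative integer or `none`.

s_0={p,q,r}: (X(s) | (p U q))=True X(s)=True s=False (p U q)=True p=True q=True
s_1={p,q,r,s}: (X(s) | (p U q))=True X(s)=True s=True (p U q)=True p=True q=True
s_2={q,s}: (X(s) | (p U q))=True X(s)=False s=True (p U q)=True p=False q=True
s_3={p}: (X(s) | (p U q))=True X(s)=False s=False (p U q)=True p=True q=False
s_4={p,q,r}: (X(s) | (p U q))=True X(s)=True s=False (p U q)=True p=True q=True
s_5={s}: (X(s) | (p U q))=True X(s)=True s=True (p U q)=False p=False q=False
s_6={p,q,s}: (X(s) | (p U q))=True X(s)=True s=True (p U q)=True p=True q=True
s_7={q,s}: (X(s) | (p U q))=True X(s)=False s=True (p U q)=True p=False q=True
G((X(s) | (p U q))) holds globally = True
No violation — formula holds at every position.

Answer: none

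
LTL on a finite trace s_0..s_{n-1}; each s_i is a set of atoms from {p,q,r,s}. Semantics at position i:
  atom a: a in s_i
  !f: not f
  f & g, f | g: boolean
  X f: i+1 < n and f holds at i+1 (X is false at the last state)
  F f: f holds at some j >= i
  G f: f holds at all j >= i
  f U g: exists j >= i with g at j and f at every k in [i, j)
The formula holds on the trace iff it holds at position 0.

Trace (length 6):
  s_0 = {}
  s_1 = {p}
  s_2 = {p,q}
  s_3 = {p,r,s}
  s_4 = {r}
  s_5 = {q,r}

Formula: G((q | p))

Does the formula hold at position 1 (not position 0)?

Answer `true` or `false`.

Answer: false

Derivation:
s_0={}: G((q | p))=False (q | p)=False q=False p=False
s_1={p}: G((q | p))=False (q | p)=True q=False p=True
s_2={p,q}: G((q | p))=False (q | p)=True q=True p=True
s_3={p,r,s}: G((q | p))=False (q | p)=True q=False p=True
s_4={r}: G((q | p))=False (q | p)=False q=False p=False
s_5={q,r}: G((q | p))=True (q | p)=True q=True p=False
Evaluating at position 1: result = False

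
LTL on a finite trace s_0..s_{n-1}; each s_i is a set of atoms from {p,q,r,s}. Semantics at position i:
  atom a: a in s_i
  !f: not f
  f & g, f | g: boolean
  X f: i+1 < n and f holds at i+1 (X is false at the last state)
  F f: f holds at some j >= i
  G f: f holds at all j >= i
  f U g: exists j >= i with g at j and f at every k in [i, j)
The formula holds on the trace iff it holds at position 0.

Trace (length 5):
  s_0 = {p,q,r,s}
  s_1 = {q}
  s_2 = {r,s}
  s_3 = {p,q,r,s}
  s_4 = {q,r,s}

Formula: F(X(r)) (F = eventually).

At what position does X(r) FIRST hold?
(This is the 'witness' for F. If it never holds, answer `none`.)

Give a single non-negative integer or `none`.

Answer: 1

Derivation:
s_0={p,q,r,s}: X(r)=False r=True
s_1={q}: X(r)=True r=False
s_2={r,s}: X(r)=True r=True
s_3={p,q,r,s}: X(r)=True r=True
s_4={q,r,s}: X(r)=False r=True
F(X(r)) holds; first witness at position 1.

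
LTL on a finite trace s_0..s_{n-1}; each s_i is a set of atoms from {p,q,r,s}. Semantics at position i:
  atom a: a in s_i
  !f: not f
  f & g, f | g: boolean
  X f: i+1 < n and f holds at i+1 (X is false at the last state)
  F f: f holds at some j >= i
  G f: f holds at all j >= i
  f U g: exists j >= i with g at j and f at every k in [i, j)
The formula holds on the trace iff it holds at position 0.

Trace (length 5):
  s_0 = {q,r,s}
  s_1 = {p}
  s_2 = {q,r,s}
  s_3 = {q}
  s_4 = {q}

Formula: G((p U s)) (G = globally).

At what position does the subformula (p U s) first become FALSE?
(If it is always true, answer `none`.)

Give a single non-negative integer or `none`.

Answer: 3

Derivation:
s_0={q,r,s}: (p U s)=True p=False s=True
s_1={p}: (p U s)=True p=True s=False
s_2={q,r,s}: (p U s)=True p=False s=True
s_3={q}: (p U s)=False p=False s=False
s_4={q}: (p U s)=False p=False s=False
G((p U s)) holds globally = False
First violation at position 3.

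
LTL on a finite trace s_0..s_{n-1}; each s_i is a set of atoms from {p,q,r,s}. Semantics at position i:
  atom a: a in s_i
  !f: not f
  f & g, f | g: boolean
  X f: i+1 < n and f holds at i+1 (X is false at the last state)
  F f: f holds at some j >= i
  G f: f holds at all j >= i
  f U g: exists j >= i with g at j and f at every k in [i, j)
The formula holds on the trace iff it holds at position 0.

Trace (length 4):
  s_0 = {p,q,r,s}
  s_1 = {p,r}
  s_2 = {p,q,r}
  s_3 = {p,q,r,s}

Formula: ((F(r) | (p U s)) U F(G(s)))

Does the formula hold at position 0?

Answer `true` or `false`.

s_0={p,q,r,s}: ((F(r) | (p U s)) U F(G(s)))=True (F(r) | (p U s))=True F(r)=True r=True (p U s)=True p=True s=True F(G(s))=True G(s)=False
s_1={p,r}: ((F(r) | (p U s)) U F(G(s)))=True (F(r) | (p U s))=True F(r)=True r=True (p U s)=True p=True s=False F(G(s))=True G(s)=False
s_2={p,q,r}: ((F(r) | (p U s)) U F(G(s)))=True (F(r) | (p U s))=True F(r)=True r=True (p U s)=True p=True s=False F(G(s))=True G(s)=False
s_3={p,q,r,s}: ((F(r) | (p U s)) U F(G(s)))=True (F(r) | (p U s))=True F(r)=True r=True (p U s)=True p=True s=True F(G(s))=True G(s)=True

Answer: true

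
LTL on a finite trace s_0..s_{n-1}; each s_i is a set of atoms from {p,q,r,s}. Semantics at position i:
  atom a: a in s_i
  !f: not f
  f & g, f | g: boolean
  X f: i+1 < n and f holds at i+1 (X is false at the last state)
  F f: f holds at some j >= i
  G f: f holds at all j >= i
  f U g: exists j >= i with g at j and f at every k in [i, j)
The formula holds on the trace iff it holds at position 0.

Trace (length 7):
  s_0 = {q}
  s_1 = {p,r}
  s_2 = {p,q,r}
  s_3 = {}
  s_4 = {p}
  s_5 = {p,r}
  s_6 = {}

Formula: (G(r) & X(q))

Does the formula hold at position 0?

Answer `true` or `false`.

Answer: false

Derivation:
s_0={q}: (G(r) & X(q))=False G(r)=False r=False X(q)=False q=True
s_1={p,r}: (G(r) & X(q))=False G(r)=False r=True X(q)=True q=False
s_2={p,q,r}: (G(r) & X(q))=False G(r)=False r=True X(q)=False q=True
s_3={}: (G(r) & X(q))=False G(r)=False r=False X(q)=False q=False
s_4={p}: (G(r) & X(q))=False G(r)=False r=False X(q)=False q=False
s_5={p,r}: (G(r) & X(q))=False G(r)=False r=True X(q)=False q=False
s_6={}: (G(r) & X(q))=False G(r)=False r=False X(q)=False q=False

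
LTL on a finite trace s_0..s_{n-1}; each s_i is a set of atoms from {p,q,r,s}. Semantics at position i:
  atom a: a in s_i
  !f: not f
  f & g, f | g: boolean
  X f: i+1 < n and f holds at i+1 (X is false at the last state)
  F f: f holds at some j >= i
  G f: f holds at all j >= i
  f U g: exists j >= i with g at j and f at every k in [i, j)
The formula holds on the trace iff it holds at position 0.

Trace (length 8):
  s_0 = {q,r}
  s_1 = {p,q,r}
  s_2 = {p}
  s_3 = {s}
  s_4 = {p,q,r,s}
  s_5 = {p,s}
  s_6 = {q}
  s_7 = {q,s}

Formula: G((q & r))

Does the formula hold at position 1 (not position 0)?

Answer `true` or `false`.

s_0={q,r}: G((q & r))=False (q & r)=True q=True r=True
s_1={p,q,r}: G((q & r))=False (q & r)=True q=True r=True
s_2={p}: G((q & r))=False (q & r)=False q=False r=False
s_3={s}: G((q & r))=False (q & r)=False q=False r=False
s_4={p,q,r,s}: G((q & r))=False (q & r)=True q=True r=True
s_5={p,s}: G((q & r))=False (q & r)=False q=False r=False
s_6={q}: G((q & r))=False (q & r)=False q=True r=False
s_7={q,s}: G((q & r))=False (q & r)=False q=True r=False
Evaluating at position 1: result = False

Answer: false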